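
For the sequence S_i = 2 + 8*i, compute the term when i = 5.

S_5 = 2 + 8*5 = 2 + 40 = 42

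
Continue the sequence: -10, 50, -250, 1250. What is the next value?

Ratios: 50 / -10 = -5.0
This is a geometric sequence with common ratio r = -5.
Next term = 1250 * -5 = -6250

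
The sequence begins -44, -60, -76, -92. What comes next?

Differences: -60 - -44 = -16
This is an arithmetic sequence with common difference d = -16.
Next term = -92 + -16 = -108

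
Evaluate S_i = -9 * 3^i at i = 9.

S_9 = -9 * 3^9 = -9 * 19683 = -177147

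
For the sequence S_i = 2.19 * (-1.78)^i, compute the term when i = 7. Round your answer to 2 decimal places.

S_7 = 2.19 * (-1.78)^7 ≈ 2.19 * -56.6161 ≈ -123.99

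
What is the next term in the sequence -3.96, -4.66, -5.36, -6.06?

Differences: -4.66 - -3.96 = -0.7
This is an arithmetic sequence with common difference d = -0.7.
Next term = -6.06 + -0.7 = -6.76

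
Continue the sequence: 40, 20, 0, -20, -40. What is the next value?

Differences: 20 - 40 = -20
This is an arithmetic sequence with common difference d = -20.
Next term = -40 + -20 = -60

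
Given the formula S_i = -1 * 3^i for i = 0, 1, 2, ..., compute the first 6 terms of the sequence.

This is a geometric sequence.
i=0: S_0 = -1 * 3^0 = -1
i=1: S_1 = -1 * 3^1 = -3
i=2: S_2 = -1 * 3^2 = -9
i=3: S_3 = -1 * 3^3 = -27
i=4: S_4 = -1 * 3^4 = -81
i=5: S_5 = -1 * 3^5 = -243
The first 6 terms are: [-1, -3, -9, -27, -81, -243]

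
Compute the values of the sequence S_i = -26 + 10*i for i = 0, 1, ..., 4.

This is an arithmetic sequence.
i=0: S_0 = -26 + 10*0 = -26
i=1: S_1 = -26 + 10*1 = -16
i=2: S_2 = -26 + 10*2 = -6
i=3: S_3 = -26 + 10*3 = 4
i=4: S_4 = -26 + 10*4 = 14
The first 5 terms are: [-26, -16, -6, 4, 14]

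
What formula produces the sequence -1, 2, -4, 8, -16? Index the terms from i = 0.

Check ratios: 2 / -1 = -2.0
Common ratio r = -2.
First term a = -1.
Formula: S_i = -1 * (-2)^i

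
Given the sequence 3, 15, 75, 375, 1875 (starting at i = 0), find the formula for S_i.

Check ratios: 15 / 3 = 5.0
Common ratio r = 5.
First term a = 3.
Formula: S_i = 3 * 5^i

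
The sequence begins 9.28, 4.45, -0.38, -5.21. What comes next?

Differences: 4.45 - 9.28 = -4.83
This is an arithmetic sequence with common difference d = -4.83.
Next term = -5.21 + -4.83 = -10.04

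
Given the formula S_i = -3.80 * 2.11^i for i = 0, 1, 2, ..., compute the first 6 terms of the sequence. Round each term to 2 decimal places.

This is a geometric sequence.
i=0: S_0 = -3.8 * 2.11^0 = -3.8
i=1: S_1 = -3.8 * 2.11^1 ≈ -8.02
i=2: S_2 = -3.8 * 2.11^2 ≈ -16.92
i=3: S_3 = -3.8 * 2.11^3 ≈ -35.7
i=4: S_4 = -3.8 * 2.11^4 ≈ -75.32
i=5: S_5 = -3.8 * 2.11^5 ≈ -158.93
The first 6 terms are: [-3.8, -8.02, -16.92, -35.7, -75.32, -158.93]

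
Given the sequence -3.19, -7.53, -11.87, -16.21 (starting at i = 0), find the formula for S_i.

Check differences: -7.53 - -3.19 = -4.34
-11.87 - -7.53 = -4.34
Common difference d = -4.34.
First term a = -3.19.
Formula: S_i = -3.19 - 4.34*i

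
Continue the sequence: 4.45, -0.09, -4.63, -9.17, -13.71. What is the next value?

Differences: -0.09 - 4.45 = -4.54
This is an arithmetic sequence with common difference d = -4.54.
Next term = -13.71 + -4.54 = -18.25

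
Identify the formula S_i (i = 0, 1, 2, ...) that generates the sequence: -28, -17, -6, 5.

Check differences: -17 - -28 = 11
-6 - -17 = 11
Common difference d = 11.
First term a = -28.
Formula: S_i = -28 + 11*i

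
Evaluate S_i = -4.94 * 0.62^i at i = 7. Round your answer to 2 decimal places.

S_7 = -4.94 * 0.62^7 ≈ -4.94 * 0.0352 ≈ -0.17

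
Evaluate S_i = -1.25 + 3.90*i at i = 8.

S_8 = -1.25 + 3.9*8 = -1.25 + 31.2 = 29.95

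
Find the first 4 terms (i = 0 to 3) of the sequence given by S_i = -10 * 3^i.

This is a geometric sequence.
i=0: S_0 = -10 * 3^0 = -10
i=1: S_1 = -10 * 3^1 = -30
i=2: S_2 = -10 * 3^2 = -90
i=3: S_3 = -10 * 3^3 = -270
The first 4 terms are: [-10, -30, -90, -270]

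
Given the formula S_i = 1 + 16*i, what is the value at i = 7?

S_7 = 1 + 16*7 = 1 + 112 = 113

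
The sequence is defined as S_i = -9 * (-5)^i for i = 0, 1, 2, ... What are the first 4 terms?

This is a geometric sequence.
i=0: S_0 = -9 * (-5)^0 = -9
i=1: S_1 = -9 * (-5)^1 = 45
i=2: S_2 = -9 * (-5)^2 = -225
i=3: S_3 = -9 * (-5)^3 = 1125
The first 4 terms are: [-9, 45, -225, 1125]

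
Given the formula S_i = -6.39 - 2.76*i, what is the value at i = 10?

S_10 = -6.39 + -2.76*10 = -6.39 + -27.6 = -33.99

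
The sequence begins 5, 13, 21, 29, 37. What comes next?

Differences: 13 - 5 = 8
This is an arithmetic sequence with common difference d = 8.
Next term = 37 + 8 = 45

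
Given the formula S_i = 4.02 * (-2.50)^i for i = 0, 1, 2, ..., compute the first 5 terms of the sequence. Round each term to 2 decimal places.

This is a geometric sequence.
i=0: S_0 = 4.02 * (-2.5)^0 = 4.02
i=1: S_1 = 4.02 * (-2.5)^1 = -10.05
i=2: S_2 = 4.02 * (-2.5)^2 ≈ 25.13
i=3: S_3 = 4.02 * (-2.5)^3 ≈ -62.81
i=4: S_4 = 4.02 * (-2.5)^4 ≈ 157.03
The first 5 terms are: [4.02, -10.05, 25.13, -62.81, 157.03]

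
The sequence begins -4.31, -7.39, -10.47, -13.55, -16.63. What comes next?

Differences: -7.39 - -4.31 = -3.08
This is an arithmetic sequence with common difference d = -3.08.
Next term = -16.63 + -3.08 = -19.71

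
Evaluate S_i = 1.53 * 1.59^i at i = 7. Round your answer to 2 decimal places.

S_7 = 1.53 * 1.59^7 ≈ 1.53 * 25.6909 ≈ 39.31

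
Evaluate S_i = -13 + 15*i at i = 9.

S_9 = -13 + 15*9 = -13 + 135 = 122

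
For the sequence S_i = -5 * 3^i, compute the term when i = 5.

S_5 = -5 * 3^5 = -5 * 243 = -1215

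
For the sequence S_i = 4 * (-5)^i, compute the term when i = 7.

S_7 = 4 * (-5)^7 = 4 * -78125 = -312500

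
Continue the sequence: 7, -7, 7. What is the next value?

Ratios: -7 / 7 = -1.0
This is a geometric sequence with common ratio r = -1.
Next term = 7 * -1 = -7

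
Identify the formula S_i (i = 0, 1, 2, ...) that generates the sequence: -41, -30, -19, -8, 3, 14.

Check differences: -30 - -41 = 11
-19 - -30 = 11
Common difference d = 11.
First term a = -41.
Formula: S_i = -41 + 11*i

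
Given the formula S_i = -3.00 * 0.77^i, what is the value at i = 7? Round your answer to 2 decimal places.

S_7 = -3.0 * 0.77^7 ≈ -3.0 * 0.1605 ≈ -0.48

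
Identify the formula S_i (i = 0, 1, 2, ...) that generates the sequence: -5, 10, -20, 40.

Check ratios: 10 / -5 = -2.0
Common ratio r = -2.
First term a = -5.
Formula: S_i = -5 * (-2)^i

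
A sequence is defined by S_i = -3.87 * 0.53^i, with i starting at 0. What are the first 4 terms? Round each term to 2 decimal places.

This is a geometric sequence.
i=0: S_0 = -3.87 * 0.53^0 = -3.87
i=1: S_1 = -3.87 * 0.53^1 ≈ -2.05
i=2: S_2 = -3.87 * 0.53^2 ≈ -1.09
i=3: S_3 = -3.87 * 0.53^3 ≈ -0.58
The first 4 terms are: [-3.87, -2.05, -1.09, -0.58]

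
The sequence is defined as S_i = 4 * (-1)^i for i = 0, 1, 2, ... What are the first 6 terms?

This is a geometric sequence.
i=0: S_0 = 4 * (-1)^0 = 4
i=1: S_1 = 4 * (-1)^1 = -4
i=2: S_2 = 4 * (-1)^2 = 4
i=3: S_3 = 4 * (-1)^3 = -4
i=4: S_4 = 4 * (-1)^4 = 4
i=5: S_5 = 4 * (-1)^5 = -4
The first 6 terms are: [4, -4, 4, -4, 4, -4]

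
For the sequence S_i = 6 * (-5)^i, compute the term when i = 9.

S_9 = 6 * (-5)^9 = 6 * -1953125 = -11718750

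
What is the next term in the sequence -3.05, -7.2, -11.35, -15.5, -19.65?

Differences: -7.2 - -3.05 = -4.15
This is an arithmetic sequence with common difference d = -4.15.
Next term = -19.65 + -4.15 = -23.8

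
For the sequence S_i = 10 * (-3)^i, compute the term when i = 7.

S_7 = 10 * (-3)^7 = 10 * -2187 = -21870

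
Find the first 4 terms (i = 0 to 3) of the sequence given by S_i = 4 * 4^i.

This is a geometric sequence.
i=0: S_0 = 4 * 4^0 = 4
i=1: S_1 = 4 * 4^1 = 16
i=2: S_2 = 4 * 4^2 = 64
i=3: S_3 = 4 * 4^3 = 256
The first 4 terms are: [4, 16, 64, 256]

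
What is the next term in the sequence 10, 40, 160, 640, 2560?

Ratios: 40 / 10 = 4.0
This is a geometric sequence with common ratio r = 4.
Next term = 2560 * 4 = 10240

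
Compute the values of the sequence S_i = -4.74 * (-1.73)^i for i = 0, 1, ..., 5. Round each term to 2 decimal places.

This is a geometric sequence.
i=0: S_0 = -4.74 * (-1.73)^0 = -4.74
i=1: S_1 = -4.74 * (-1.73)^1 ≈ 8.2
i=2: S_2 = -4.74 * (-1.73)^2 ≈ -14.19
i=3: S_3 = -4.74 * (-1.73)^3 ≈ 24.54
i=4: S_4 = -4.74 * (-1.73)^4 ≈ -42.46
i=5: S_5 = -4.74 * (-1.73)^5 ≈ 73.45
The first 6 terms are: [-4.74, 8.2, -14.19, 24.54, -42.46, 73.45]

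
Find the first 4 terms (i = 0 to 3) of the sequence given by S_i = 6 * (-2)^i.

This is a geometric sequence.
i=0: S_0 = 6 * (-2)^0 = 6
i=1: S_1 = 6 * (-2)^1 = -12
i=2: S_2 = 6 * (-2)^2 = 24
i=3: S_3 = 6 * (-2)^3 = -48
The first 4 terms are: [6, -12, 24, -48]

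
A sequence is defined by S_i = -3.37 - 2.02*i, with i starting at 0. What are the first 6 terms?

This is an arithmetic sequence.
i=0: S_0 = -3.37 + -2.02*0 = -3.37
i=1: S_1 = -3.37 + -2.02*1 = -5.39
i=2: S_2 = -3.37 + -2.02*2 = -7.41
i=3: S_3 = -3.37 + -2.02*3 = -9.43
i=4: S_4 = -3.37 + -2.02*4 = -11.45
i=5: S_5 = -3.37 + -2.02*5 = -13.47
The first 6 terms are: [-3.37, -5.39, -7.41, -9.43, -11.45, -13.47]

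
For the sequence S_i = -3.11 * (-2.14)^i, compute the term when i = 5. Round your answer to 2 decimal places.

S_5 = -3.11 * (-2.14)^5 ≈ -3.11 * -44.8817 ≈ 139.58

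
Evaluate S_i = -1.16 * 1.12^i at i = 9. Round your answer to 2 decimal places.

S_9 = -1.16 * 1.12^9 ≈ -1.16 * 2.7731 ≈ -3.22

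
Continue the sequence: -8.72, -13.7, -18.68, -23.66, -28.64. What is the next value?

Differences: -13.7 - -8.72 = -4.98
This is an arithmetic sequence with common difference d = -4.98.
Next term = -28.64 + -4.98 = -33.62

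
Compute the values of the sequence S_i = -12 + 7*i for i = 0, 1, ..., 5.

This is an arithmetic sequence.
i=0: S_0 = -12 + 7*0 = -12
i=1: S_1 = -12 + 7*1 = -5
i=2: S_2 = -12 + 7*2 = 2
i=3: S_3 = -12 + 7*3 = 9
i=4: S_4 = -12 + 7*4 = 16
i=5: S_5 = -12 + 7*5 = 23
The first 6 terms are: [-12, -5, 2, 9, 16, 23]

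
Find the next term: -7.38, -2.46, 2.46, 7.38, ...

Differences: -2.46 - -7.38 = 4.92
This is an arithmetic sequence with common difference d = 4.92.
Next term = 7.38 + 4.92 = 12.3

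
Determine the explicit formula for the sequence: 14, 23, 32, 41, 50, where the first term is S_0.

Check differences: 23 - 14 = 9
32 - 23 = 9
Common difference d = 9.
First term a = 14.
Formula: S_i = 14 + 9*i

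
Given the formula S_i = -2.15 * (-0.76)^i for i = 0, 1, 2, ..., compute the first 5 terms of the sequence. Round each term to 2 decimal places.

This is a geometric sequence.
i=0: S_0 = -2.15 * (-0.76)^0 = -2.15
i=1: S_1 = -2.15 * (-0.76)^1 ≈ 1.63
i=2: S_2 = -2.15 * (-0.76)^2 ≈ -1.24
i=3: S_3 = -2.15 * (-0.76)^3 ≈ 0.94
i=4: S_4 = -2.15 * (-0.76)^4 ≈ -0.72
The first 5 terms are: [-2.15, 1.63, -1.24, 0.94, -0.72]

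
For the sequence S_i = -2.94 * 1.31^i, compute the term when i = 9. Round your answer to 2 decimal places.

S_9 = -2.94 * 1.31^9 ≈ -2.94 * 11.3617 ≈ -33.4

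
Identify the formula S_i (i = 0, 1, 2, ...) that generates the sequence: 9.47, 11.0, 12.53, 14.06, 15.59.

Check differences: 11.0 - 9.47 = 1.53
12.53 - 11.0 = 1.53
Common difference d = 1.53.
First term a = 9.47.
Formula: S_i = 9.47 + 1.53*i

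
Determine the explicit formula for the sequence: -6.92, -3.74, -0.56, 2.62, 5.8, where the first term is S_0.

Check differences: -3.74 - -6.92 = 3.18
-0.56 - -3.74 = 3.18
Common difference d = 3.18.
First term a = -6.92.
Formula: S_i = -6.92 + 3.18*i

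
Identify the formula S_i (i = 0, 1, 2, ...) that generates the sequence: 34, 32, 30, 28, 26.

Check differences: 32 - 34 = -2
30 - 32 = -2
Common difference d = -2.
First term a = 34.
Formula: S_i = 34 - 2*i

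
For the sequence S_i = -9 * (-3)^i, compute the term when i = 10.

S_10 = -9 * (-3)^10 = -9 * 59049 = -531441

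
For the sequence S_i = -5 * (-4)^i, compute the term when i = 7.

S_7 = -5 * (-4)^7 = -5 * -16384 = 81920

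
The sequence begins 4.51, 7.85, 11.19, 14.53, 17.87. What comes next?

Differences: 7.85 - 4.51 = 3.34
This is an arithmetic sequence with common difference d = 3.34.
Next term = 17.87 + 3.34 = 21.21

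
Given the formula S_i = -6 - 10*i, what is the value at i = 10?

S_10 = -6 + -10*10 = -6 + -100 = -106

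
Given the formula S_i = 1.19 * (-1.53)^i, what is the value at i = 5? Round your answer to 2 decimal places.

S_5 = 1.19 * (-1.53)^5 ≈ 1.19 * -8.3841 ≈ -9.98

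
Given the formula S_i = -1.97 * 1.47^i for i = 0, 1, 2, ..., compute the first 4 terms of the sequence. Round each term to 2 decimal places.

This is a geometric sequence.
i=0: S_0 = -1.97 * 1.47^0 = -1.97
i=1: S_1 = -1.97 * 1.47^1 ≈ -2.9
i=2: S_2 = -1.97 * 1.47^2 ≈ -4.26
i=3: S_3 = -1.97 * 1.47^3 ≈ -6.26
The first 4 terms are: [-1.97, -2.9, -4.26, -6.26]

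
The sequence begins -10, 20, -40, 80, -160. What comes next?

Ratios: 20 / -10 = -2.0
This is a geometric sequence with common ratio r = -2.
Next term = -160 * -2 = 320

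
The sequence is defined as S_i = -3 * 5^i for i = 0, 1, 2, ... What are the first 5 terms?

This is a geometric sequence.
i=0: S_0 = -3 * 5^0 = -3
i=1: S_1 = -3 * 5^1 = -15
i=2: S_2 = -3 * 5^2 = -75
i=3: S_3 = -3 * 5^3 = -375
i=4: S_4 = -3 * 5^4 = -1875
The first 5 terms are: [-3, -15, -75, -375, -1875]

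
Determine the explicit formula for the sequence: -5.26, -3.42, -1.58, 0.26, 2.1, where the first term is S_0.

Check differences: -3.42 - -5.26 = 1.84
-1.58 - -3.42 = 1.84
Common difference d = 1.84.
First term a = -5.26.
Formula: S_i = -5.26 + 1.84*i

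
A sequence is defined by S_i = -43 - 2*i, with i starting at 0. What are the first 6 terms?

This is an arithmetic sequence.
i=0: S_0 = -43 + -2*0 = -43
i=1: S_1 = -43 + -2*1 = -45
i=2: S_2 = -43 + -2*2 = -47
i=3: S_3 = -43 + -2*3 = -49
i=4: S_4 = -43 + -2*4 = -51
i=5: S_5 = -43 + -2*5 = -53
The first 6 terms are: [-43, -45, -47, -49, -51, -53]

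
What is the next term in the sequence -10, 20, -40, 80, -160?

Ratios: 20 / -10 = -2.0
This is a geometric sequence with common ratio r = -2.
Next term = -160 * -2 = 320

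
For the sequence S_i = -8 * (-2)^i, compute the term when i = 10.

S_10 = -8 * (-2)^10 = -8 * 1024 = -8192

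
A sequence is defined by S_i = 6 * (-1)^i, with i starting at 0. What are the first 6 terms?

This is a geometric sequence.
i=0: S_0 = 6 * (-1)^0 = 6
i=1: S_1 = 6 * (-1)^1 = -6
i=2: S_2 = 6 * (-1)^2 = 6
i=3: S_3 = 6 * (-1)^3 = -6
i=4: S_4 = 6 * (-1)^4 = 6
i=5: S_5 = 6 * (-1)^5 = -6
The first 6 terms are: [6, -6, 6, -6, 6, -6]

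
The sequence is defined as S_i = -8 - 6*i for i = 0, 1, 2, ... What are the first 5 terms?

This is an arithmetic sequence.
i=0: S_0 = -8 + -6*0 = -8
i=1: S_1 = -8 + -6*1 = -14
i=2: S_2 = -8 + -6*2 = -20
i=3: S_3 = -8 + -6*3 = -26
i=4: S_4 = -8 + -6*4 = -32
The first 5 terms are: [-8, -14, -20, -26, -32]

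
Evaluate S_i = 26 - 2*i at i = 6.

S_6 = 26 + -2*6 = 26 + -12 = 14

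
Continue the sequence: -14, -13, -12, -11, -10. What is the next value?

Differences: -13 - -14 = 1
This is an arithmetic sequence with common difference d = 1.
Next term = -10 + 1 = -9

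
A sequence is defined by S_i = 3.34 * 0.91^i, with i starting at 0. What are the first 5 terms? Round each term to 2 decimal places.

This is a geometric sequence.
i=0: S_0 = 3.34 * 0.91^0 = 3.34
i=1: S_1 = 3.34 * 0.91^1 ≈ 3.04
i=2: S_2 = 3.34 * 0.91^2 ≈ 2.77
i=3: S_3 = 3.34 * 0.91^3 ≈ 2.52
i=4: S_4 = 3.34 * 0.91^4 ≈ 2.29
The first 5 terms are: [3.34, 3.04, 2.77, 2.52, 2.29]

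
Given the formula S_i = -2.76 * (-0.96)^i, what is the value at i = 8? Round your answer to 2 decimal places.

S_8 = -2.76 * (-0.96)^8 ≈ -2.76 * 0.7214 ≈ -1.99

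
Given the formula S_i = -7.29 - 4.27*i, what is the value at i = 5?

S_5 = -7.29 + -4.27*5 = -7.29 + -21.35 = -28.64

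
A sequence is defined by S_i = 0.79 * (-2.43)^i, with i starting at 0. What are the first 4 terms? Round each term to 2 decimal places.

This is a geometric sequence.
i=0: S_0 = 0.79 * (-2.43)^0 = 0.79
i=1: S_1 = 0.79 * (-2.43)^1 ≈ -1.92
i=2: S_2 = 0.79 * (-2.43)^2 ≈ 4.66
i=3: S_3 = 0.79 * (-2.43)^3 ≈ -11.34
The first 4 terms are: [0.79, -1.92, 4.66, -11.34]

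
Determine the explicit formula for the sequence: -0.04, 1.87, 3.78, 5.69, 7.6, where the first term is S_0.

Check differences: 1.87 - -0.04 = 1.91
3.78 - 1.87 = 1.91
Common difference d = 1.91.
First term a = -0.04.
Formula: S_i = -0.04 + 1.91*i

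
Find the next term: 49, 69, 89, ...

Differences: 69 - 49 = 20
This is an arithmetic sequence with common difference d = 20.
Next term = 89 + 20 = 109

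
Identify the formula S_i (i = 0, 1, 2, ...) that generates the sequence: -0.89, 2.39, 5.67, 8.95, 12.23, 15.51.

Check differences: 2.39 - -0.89 = 3.28
5.67 - 2.39 = 3.28
Common difference d = 3.28.
First term a = -0.89.
Formula: S_i = -0.89 + 3.28*i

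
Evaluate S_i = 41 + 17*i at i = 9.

S_9 = 41 + 17*9 = 41 + 153 = 194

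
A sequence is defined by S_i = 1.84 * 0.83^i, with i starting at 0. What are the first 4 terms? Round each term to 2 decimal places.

This is a geometric sequence.
i=0: S_0 = 1.84 * 0.83^0 = 1.84
i=1: S_1 = 1.84 * 0.83^1 ≈ 1.53
i=2: S_2 = 1.84 * 0.83^2 ≈ 1.27
i=3: S_3 = 1.84 * 0.83^3 ≈ 1.05
The first 4 terms are: [1.84, 1.53, 1.27, 1.05]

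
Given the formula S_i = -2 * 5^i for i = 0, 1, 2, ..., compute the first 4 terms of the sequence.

This is a geometric sequence.
i=0: S_0 = -2 * 5^0 = -2
i=1: S_1 = -2 * 5^1 = -10
i=2: S_2 = -2 * 5^2 = -50
i=3: S_3 = -2 * 5^3 = -250
The first 4 terms are: [-2, -10, -50, -250]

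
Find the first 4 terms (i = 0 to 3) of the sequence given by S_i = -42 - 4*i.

This is an arithmetic sequence.
i=0: S_0 = -42 + -4*0 = -42
i=1: S_1 = -42 + -4*1 = -46
i=2: S_2 = -42 + -4*2 = -50
i=3: S_3 = -42 + -4*3 = -54
The first 4 terms are: [-42, -46, -50, -54]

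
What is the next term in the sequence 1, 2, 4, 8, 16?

Ratios: 2 / 1 = 2.0
This is a geometric sequence with common ratio r = 2.
Next term = 16 * 2 = 32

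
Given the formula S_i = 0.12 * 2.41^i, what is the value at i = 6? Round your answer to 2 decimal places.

S_6 = 0.12 * 2.41^6 ≈ 0.12 * 195.9306 ≈ 23.51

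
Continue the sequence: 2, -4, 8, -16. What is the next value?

Ratios: -4 / 2 = -2.0
This is a geometric sequence with common ratio r = -2.
Next term = -16 * -2 = 32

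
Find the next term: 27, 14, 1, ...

Differences: 14 - 27 = -13
This is an arithmetic sequence with common difference d = -13.
Next term = 1 + -13 = -12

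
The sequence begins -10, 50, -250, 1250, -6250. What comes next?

Ratios: 50 / -10 = -5.0
This is a geometric sequence with common ratio r = -5.
Next term = -6250 * -5 = 31250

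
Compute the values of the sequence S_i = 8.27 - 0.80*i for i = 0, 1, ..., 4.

This is an arithmetic sequence.
i=0: S_0 = 8.27 + -0.8*0 = 8.27
i=1: S_1 = 8.27 + -0.8*1 = 7.47
i=2: S_2 = 8.27 + -0.8*2 = 6.67
i=3: S_3 = 8.27 + -0.8*3 = 5.87
i=4: S_4 = 8.27 + -0.8*4 = 5.07
The first 5 terms are: [8.27, 7.47, 6.67, 5.87, 5.07]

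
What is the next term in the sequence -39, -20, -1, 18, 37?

Differences: -20 - -39 = 19
This is an arithmetic sequence with common difference d = 19.
Next term = 37 + 19 = 56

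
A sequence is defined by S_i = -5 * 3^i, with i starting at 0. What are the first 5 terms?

This is a geometric sequence.
i=0: S_0 = -5 * 3^0 = -5
i=1: S_1 = -5 * 3^1 = -15
i=2: S_2 = -5 * 3^2 = -45
i=3: S_3 = -5 * 3^3 = -135
i=4: S_4 = -5 * 3^4 = -405
The first 5 terms are: [-5, -15, -45, -135, -405]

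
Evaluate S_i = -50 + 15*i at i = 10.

S_10 = -50 + 15*10 = -50 + 150 = 100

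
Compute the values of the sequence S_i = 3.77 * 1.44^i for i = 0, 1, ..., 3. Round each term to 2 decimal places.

This is a geometric sequence.
i=0: S_0 = 3.77 * 1.44^0 = 3.77
i=1: S_1 = 3.77 * 1.44^1 ≈ 5.43
i=2: S_2 = 3.77 * 1.44^2 ≈ 7.82
i=3: S_3 = 3.77 * 1.44^3 ≈ 11.26
The first 4 terms are: [3.77, 5.43, 7.82, 11.26]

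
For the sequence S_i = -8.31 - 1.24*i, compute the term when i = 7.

S_7 = -8.31 + -1.24*7 = -8.31 + -8.68 = -16.99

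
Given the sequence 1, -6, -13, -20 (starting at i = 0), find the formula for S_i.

Check differences: -6 - 1 = -7
-13 - -6 = -7
Common difference d = -7.
First term a = 1.
Formula: S_i = 1 - 7*i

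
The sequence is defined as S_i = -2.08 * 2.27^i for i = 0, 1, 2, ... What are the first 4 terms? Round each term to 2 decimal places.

This is a geometric sequence.
i=0: S_0 = -2.08 * 2.27^0 = -2.08
i=1: S_1 = -2.08 * 2.27^1 ≈ -4.72
i=2: S_2 = -2.08 * 2.27^2 ≈ -10.72
i=3: S_3 = -2.08 * 2.27^3 ≈ -24.33
The first 4 terms are: [-2.08, -4.72, -10.72, -24.33]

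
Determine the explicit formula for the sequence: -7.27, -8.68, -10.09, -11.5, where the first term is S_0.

Check differences: -8.68 - -7.27 = -1.41
-10.09 - -8.68 = -1.41
Common difference d = -1.41.
First term a = -7.27.
Formula: S_i = -7.27 - 1.41*i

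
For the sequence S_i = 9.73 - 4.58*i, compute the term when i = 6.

S_6 = 9.73 + -4.58*6 = 9.73 + -27.48 = -17.75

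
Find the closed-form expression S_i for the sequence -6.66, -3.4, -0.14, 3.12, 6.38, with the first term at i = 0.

Check differences: -3.4 - -6.66 = 3.26
-0.14 - -3.4 = 3.26
Common difference d = 3.26.
First term a = -6.66.
Formula: S_i = -6.66 + 3.26*i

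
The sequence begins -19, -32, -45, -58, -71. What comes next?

Differences: -32 - -19 = -13
This is an arithmetic sequence with common difference d = -13.
Next term = -71 + -13 = -84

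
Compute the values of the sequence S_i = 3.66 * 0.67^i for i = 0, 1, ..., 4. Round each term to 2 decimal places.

This is a geometric sequence.
i=0: S_0 = 3.66 * 0.67^0 = 3.66
i=1: S_1 = 3.66 * 0.67^1 ≈ 2.45
i=2: S_2 = 3.66 * 0.67^2 ≈ 1.64
i=3: S_3 = 3.66 * 0.67^3 ≈ 1.1
i=4: S_4 = 3.66 * 0.67^4 ≈ 0.74
The first 5 terms are: [3.66, 2.45, 1.64, 1.1, 0.74]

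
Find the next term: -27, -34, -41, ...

Differences: -34 - -27 = -7
This is an arithmetic sequence with common difference d = -7.
Next term = -41 + -7 = -48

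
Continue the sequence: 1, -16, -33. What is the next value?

Differences: -16 - 1 = -17
This is an arithmetic sequence with common difference d = -17.
Next term = -33 + -17 = -50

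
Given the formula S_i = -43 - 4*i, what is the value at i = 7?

S_7 = -43 + -4*7 = -43 + -28 = -71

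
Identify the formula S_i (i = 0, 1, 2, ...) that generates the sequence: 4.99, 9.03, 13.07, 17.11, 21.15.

Check differences: 9.03 - 4.99 = 4.04
13.07 - 9.03 = 4.04
Common difference d = 4.04.
First term a = 4.99.
Formula: S_i = 4.99 + 4.04*i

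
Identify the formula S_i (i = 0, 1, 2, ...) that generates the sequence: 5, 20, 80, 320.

Check ratios: 20 / 5 = 4.0
Common ratio r = 4.
First term a = 5.
Formula: S_i = 5 * 4^i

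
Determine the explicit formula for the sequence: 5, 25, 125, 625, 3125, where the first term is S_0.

Check ratios: 25 / 5 = 5.0
Common ratio r = 5.
First term a = 5.
Formula: S_i = 5 * 5^i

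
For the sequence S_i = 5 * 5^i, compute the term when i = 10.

S_10 = 5 * 5^10 = 5 * 9765625 = 48828125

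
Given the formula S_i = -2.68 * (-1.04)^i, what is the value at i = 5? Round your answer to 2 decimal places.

S_5 = -2.68 * (-1.04)^5 ≈ -2.68 * -1.2167 ≈ 3.26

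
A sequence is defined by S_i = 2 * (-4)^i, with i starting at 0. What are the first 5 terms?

This is a geometric sequence.
i=0: S_0 = 2 * (-4)^0 = 2
i=1: S_1 = 2 * (-4)^1 = -8
i=2: S_2 = 2 * (-4)^2 = 32
i=3: S_3 = 2 * (-4)^3 = -128
i=4: S_4 = 2 * (-4)^4 = 512
The first 5 terms are: [2, -8, 32, -128, 512]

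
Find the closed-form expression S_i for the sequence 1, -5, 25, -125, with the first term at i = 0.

Check ratios: -5 / 1 = -5.0
Common ratio r = -5.
First term a = 1.
Formula: S_i = 1 * (-5)^i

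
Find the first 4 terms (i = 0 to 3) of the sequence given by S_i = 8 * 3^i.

This is a geometric sequence.
i=0: S_0 = 8 * 3^0 = 8
i=1: S_1 = 8 * 3^1 = 24
i=2: S_2 = 8 * 3^2 = 72
i=3: S_3 = 8 * 3^3 = 216
The first 4 terms are: [8, 24, 72, 216]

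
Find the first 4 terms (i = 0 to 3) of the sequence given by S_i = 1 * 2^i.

This is a geometric sequence.
i=0: S_0 = 1 * 2^0 = 1
i=1: S_1 = 1 * 2^1 = 2
i=2: S_2 = 1 * 2^2 = 4
i=3: S_3 = 1 * 2^3 = 8
The first 4 terms are: [1, 2, 4, 8]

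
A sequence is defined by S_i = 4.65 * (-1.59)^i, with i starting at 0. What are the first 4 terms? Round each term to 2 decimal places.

This is a geometric sequence.
i=0: S_0 = 4.65 * (-1.59)^0 = 4.65
i=1: S_1 = 4.65 * (-1.59)^1 ≈ -7.39
i=2: S_2 = 4.65 * (-1.59)^2 ≈ 11.76
i=3: S_3 = 4.65 * (-1.59)^3 ≈ -18.69
The first 4 terms are: [4.65, -7.39, 11.76, -18.69]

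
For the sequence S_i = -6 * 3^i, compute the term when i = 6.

S_6 = -6 * 3^6 = -6 * 729 = -4374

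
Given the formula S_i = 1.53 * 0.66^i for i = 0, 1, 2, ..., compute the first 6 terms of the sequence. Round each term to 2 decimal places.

This is a geometric sequence.
i=0: S_0 = 1.53 * 0.66^0 = 1.53
i=1: S_1 = 1.53 * 0.66^1 ≈ 1.01
i=2: S_2 = 1.53 * 0.66^2 ≈ 0.67
i=3: S_3 = 1.53 * 0.66^3 ≈ 0.44
i=4: S_4 = 1.53 * 0.66^4 ≈ 0.29
i=5: S_5 = 1.53 * 0.66^5 ≈ 0.19
The first 6 terms are: [1.53, 1.01, 0.67, 0.44, 0.29, 0.19]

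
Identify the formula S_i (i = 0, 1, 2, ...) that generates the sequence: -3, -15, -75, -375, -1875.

Check ratios: -15 / -3 = 5.0
Common ratio r = 5.
First term a = -3.
Formula: S_i = -3 * 5^i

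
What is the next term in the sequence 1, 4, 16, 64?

Ratios: 4 / 1 = 4.0
This is a geometric sequence with common ratio r = 4.
Next term = 64 * 4 = 256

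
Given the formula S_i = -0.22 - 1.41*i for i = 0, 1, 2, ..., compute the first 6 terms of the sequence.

This is an arithmetic sequence.
i=0: S_0 = -0.22 + -1.41*0 = -0.22
i=1: S_1 = -0.22 + -1.41*1 = -1.63
i=2: S_2 = -0.22 + -1.41*2 = -3.04
i=3: S_3 = -0.22 + -1.41*3 = -4.45
i=4: S_4 = -0.22 + -1.41*4 = -5.86
i=5: S_5 = -0.22 + -1.41*5 = -7.27
The first 6 terms are: [-0.22, -1.63, -3.04, -4.45, -5.86, -7.27]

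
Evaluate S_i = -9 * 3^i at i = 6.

S_6 = -9 * 3^6 = -9 * 729 = -6561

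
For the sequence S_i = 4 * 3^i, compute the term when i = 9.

S_9 = 4 * 3^9 = 4 * 19683 = 78732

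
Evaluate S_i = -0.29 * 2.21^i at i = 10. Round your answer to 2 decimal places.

S_10 = -0.29 * 2.21^10 ≈ -0.29 * 2779.2188 ≈ -805.97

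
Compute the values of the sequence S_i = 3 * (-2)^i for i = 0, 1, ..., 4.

This is a geometric sequence.
i=0: S_0 = 3 * (-2)^0 = 3
i=1: S_1 = 3 * (-2)^1 = -6
i=2: S_2 = 3 * (-2)^2 = 12
i=3: S_3 = 3 * (-2)^3 = -24
i=4: S_4 = 3 * (-2)^4 = 48
The first 5 terms are: [3, -6, 12, -24, 48]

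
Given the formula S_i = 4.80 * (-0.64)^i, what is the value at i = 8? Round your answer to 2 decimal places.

S_8 = 4.8 * (-0.64)^8 ≈ 4.8 * 0.02815 ≈ 0.14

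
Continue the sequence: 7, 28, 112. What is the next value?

Ratios: 28 / 7 = 4.0
This is a geometric sequence with common ratio r = 4.
Next term = 112 * 4 = 448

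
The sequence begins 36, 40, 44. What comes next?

Differences: 40 - 36 = 4
This is an arithmetic sequence with common difference d = 4.
Next term = 44 + 4 = 48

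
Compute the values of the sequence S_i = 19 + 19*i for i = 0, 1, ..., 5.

This is an arithmetic sequence.
i=0: S_0 = 19 + 19*0 = 19
i=1: S_1 = 19 + 19*1 = 38
i=2: S_2 = 19 + 19*2 = 57
i=3: S_3 = 19 + 19*3 = 76
i=4: S_4 = 19 + 19*4 = 95
i=5: S_5 = 19 + 19*5 = 114
The first 6 terms are: [19, 38, 57, 76, 95, 114]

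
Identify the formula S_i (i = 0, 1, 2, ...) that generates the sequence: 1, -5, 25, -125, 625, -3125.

Check ratios: -5 / 1 = -5.0
Common ratio r = -5.
First term a = 1.
Formula: S_i = 1 * (-5)^i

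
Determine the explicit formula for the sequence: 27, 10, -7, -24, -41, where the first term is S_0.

Check differences: 10 - 27 = -17
-7 - 10 = -17
Common difference d = -17.
First term a = 27.
Formula: S_i = 27 - 17*i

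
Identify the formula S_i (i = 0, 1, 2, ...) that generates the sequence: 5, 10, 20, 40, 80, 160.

Check ratios: 10 / 5 = 2.0
Common ratio r = 2.
First term a = 5.
Formula: S_i = 5 * 2^i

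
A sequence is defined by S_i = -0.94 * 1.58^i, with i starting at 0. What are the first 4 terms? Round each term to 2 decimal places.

This is a geometric sequence.
i=0: S_0 = -0.94 * 1.58^0 = -0.94
i=1: S_1 = -0.94 * 1.58^1 ≈ -1.49
i=2: S_2 = -0.94 * 1.58^2 ≈ -2.35
i=3: S_3 = -0.94 * 1.58^3 ≈ -3.71
The first 4 terms are: [-0.94, -1.49, -2.35, -3.71]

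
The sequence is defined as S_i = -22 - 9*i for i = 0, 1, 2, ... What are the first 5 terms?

This is an arithmetic sequence.
i=0: S_0 = -22 + -9*0 = -22
i=1: S_1 = -22 + -9*1 = -31
i=2: S_2 = -22 + -9*2 = -40
i=3: S_3 = -22 + -9*3 = -49
i=4: S_4 = -22 + -9*4 = -58
The first 5 terms are: [-22, -31, -40, -49, -58]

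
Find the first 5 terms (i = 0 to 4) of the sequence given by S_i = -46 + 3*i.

This is an arithmetic sequence.
i=0: S_0 = -46 + 3*0 = -46
i=1: S_1 = -46 + 3*1 = -43
i=2: S_2 = -46 + 3*2 = -40
i=3: S_3 = -46 + 3*3 = -37
i=4: S_4 = -46 + 3*4 = -34
The first 5 terms are: [-46, -43, -40, -37, -34]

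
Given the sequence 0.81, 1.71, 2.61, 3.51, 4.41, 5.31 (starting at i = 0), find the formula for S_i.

Check differences: 1.71 - 0.81 = 0.9
2.61 - 1.71 = 0.9
Common difference d = 0.9.
First term a = 0.81.
Formula: S_i = 0.81 + 0.90*i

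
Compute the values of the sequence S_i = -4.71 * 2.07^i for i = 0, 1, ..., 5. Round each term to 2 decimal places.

This is a geometric sequence.
i=0: S_0 = -4.71 * 2.07^0 = -4.71
i=1: S_1 = -4.71 * 2.07^1 ≈ -9.75
i=2: S_2 = -4.71 * 2.07^2 ≈ -20.18
i=3: S_3 = -4.71 * 2.07^3 ≈ -41.78
i=4: S_4 = -4.71 * 2.07^4 ≈ -86.48
i=5: S_5 = -4.71 * 2.07^5 ≈ -179.01
The first 6 terms are: [-4.71, -9.75, -20.18, -41.78, -86.48, -179.01]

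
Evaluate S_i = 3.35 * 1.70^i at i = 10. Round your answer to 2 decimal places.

S_10 = 3.35 * 1.7^10 ≈ 3.35 * 201.5994 ≈ 675.36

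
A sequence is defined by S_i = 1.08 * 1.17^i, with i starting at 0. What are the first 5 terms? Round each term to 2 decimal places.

This is a geometric sequence.
i=0: S_0 = 1.08 * 1.17^0 = 1.08
i=1: S_1 = 1.08 * 1.17^1 ≈ 1.26
i=2: S_2 = 1.08 * 1.17^2 ≈ 1.48
i=3: S_3 = 1.08 * 1.17^3 ≈ 1.73
i=4: S_4 = 1.08 * 1.17^4 ≈ 2.02
The first 5 terms are: [1.08, 1.26, 1.48, 1.73, 2.02]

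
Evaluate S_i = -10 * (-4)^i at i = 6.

S_6 = -10 * (-4)^6 = -10 * 4096 = -40960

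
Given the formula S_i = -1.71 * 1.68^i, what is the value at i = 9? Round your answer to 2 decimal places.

S_9 = -1.71 * 1.68^9 ≈ -1.71 * 106.6065 ≈ -182.3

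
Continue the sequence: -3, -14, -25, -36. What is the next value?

Differences: -14 - -3 = -11
This is an arithmetic sequence with common difference d = -11.
Next term = -36 + -11 = -47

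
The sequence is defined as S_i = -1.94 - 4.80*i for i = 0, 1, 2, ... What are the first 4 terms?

This is an arithmetic sequence.
i=0: S_0 = -1.94 + -4.8*0 = -1.94
i=1: S_1 = -1.94 + -4.8*1 = -6.74
i=2: S_2 = -1.94 + -4.8*2 = -11.54
i=3: S_3 = -1.94 + -4.8*3 = -16.34
The first 4 terms are: [-1.94, -6.74, -11.54, -16.34]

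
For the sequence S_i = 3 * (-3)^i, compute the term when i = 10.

S_10 = 3 * (-3)^10 = 3 * 59049 = 177147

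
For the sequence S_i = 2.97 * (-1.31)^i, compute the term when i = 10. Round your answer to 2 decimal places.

S_10 = 2.97 * (-1.31)^10 ≈ 2.97 * 14.8838 ≈ 44.2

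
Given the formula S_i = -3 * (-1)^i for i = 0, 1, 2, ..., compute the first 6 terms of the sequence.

This is a geometric sequence.
i=0: S_0 = -3 * (-1)^0 = -3
i=1: S_1 = -3 * (-1)^1 = 3
i=2: S_2 = -3 * (-1)^2 = -3
i=3: S_3 = -3 * (-1)^3 = 3
i=4: S_4 = -3 * (-1)^4 = -3
i=5: S_5 = -3 * (-1)^5 = 3
The first 6 terms are: [-3, 3, -3, 3, -3, 3]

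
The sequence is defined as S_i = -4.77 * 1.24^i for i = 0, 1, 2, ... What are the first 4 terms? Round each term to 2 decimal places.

This is a geometric sequence.
i=0: S_0 = -4.77 * 1.24^0 = -4.77
i=1: S_1 = -4.77 * 1.24^1 ≈ -5.91
i=2: S_2 = -4.77 * 1.24^2 ≈ -7.33
i=3: S_3 = -4.77 * 1.24^3 ≈ -9.09
The first 4 terms are: [-4.77, -5.91, -7.33, -9.09]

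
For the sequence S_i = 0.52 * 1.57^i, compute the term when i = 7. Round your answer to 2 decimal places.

S_7 = 0.52 * 1.57^7 ≈ 0.52 * 23.5124 ≈ 12.23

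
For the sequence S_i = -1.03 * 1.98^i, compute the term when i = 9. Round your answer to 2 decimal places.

S_9 = -1.03 * 1.98^9 ≈ -1.03 * 467.7208 ≈ -481.75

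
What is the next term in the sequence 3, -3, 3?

Ratios: -3 / 3 = -1.0
This is a geometric sequence with common ratio r = -1.
Next term = 3 * -1 = -3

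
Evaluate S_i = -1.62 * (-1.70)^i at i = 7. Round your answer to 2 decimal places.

S_7 = -1.62 * (-1.7)^7 ≈ -1.62 * -41.0339 ≈ 66.47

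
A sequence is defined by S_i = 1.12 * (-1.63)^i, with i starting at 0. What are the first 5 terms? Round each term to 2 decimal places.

This is a geometric sequence.
i=0: S_0 = 1.12 * (-1.63)^0 = 1.12
i=1: S_1 = 1.12 * (-1.63)^1 ≈ -1.83
i=2: S_2 = 1.12 * (-1.63)^2 ≈ 2.98
i=3: S_3 = 1.12 * (-1.63)^3 ≈ -4.85
i=4: S_4 = 1.12 * (-1.63)^4 ≈ 7.91
The first 5 terms are: [1.12, -1.83, 2.98, -4.85, 7.91]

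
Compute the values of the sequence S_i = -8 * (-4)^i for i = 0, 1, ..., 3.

This is a geometric sequence.
i=0: S_0 = -8 * (-4)^0 = -8
i=1: S_1 = -8 * (-4)^1 = 32
i=2: S_2 = -8 * (-4)^2 = -128
i=3: S_3 = -8 * (-4)^3 = 512
The first 4 terms are: [-8, 32, -128, 512]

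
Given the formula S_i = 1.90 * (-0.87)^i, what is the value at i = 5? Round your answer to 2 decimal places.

S_5 = 1.9 * (-0.87)^5 ≈ 1.9 * -0.4984 ≈ -0.95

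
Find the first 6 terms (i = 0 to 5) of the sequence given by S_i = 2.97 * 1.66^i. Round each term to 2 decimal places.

This is a geometric sequence.
i=0: S_0 = 2.97 * 1.66^0 = 2.97
i=1: S_1 = 2.97 * 1.66^1 ≈ 4.93
i=2: S_2 = 2.97 * 1.66^2 ≈ 8.18
i=3: S_3 = 2.97 * 1.66^3 ≈ 13.59
i=4: S_4 = 2.97 * 1.66^4 ≈ 22.55
i=5: S_5 = 2.97 * 1.66^5 ≈ 37.44
The first 6 terms are: [2.97, 4.93, 8.18, 13.59, 22.55, 37.44]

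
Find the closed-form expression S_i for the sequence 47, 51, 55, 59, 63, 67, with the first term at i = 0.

Check differences: 51 - 47 = 4
55 - 51 = 4
Common difference d = 4.
First term a = 47.
Formula: S_i = 47 + 4*i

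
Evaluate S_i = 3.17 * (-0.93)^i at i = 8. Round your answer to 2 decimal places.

S_8 = 3.17 * (-0.93)^8 ≈ 3.17 * 0.5596 ≈ 1.77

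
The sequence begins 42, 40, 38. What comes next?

Differences: 40 - 42 = -2
This is an arithmetic sequence with common difference d = -2.
Next term = 38 + -2 = 36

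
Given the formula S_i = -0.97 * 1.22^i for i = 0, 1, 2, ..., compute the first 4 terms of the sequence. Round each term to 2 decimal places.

This is a geometric sequence.
i=0: S_0 = -0.97 * 1.22^0 = -0.97
i=1: S_1 = -0.97 * 1.22^1 ≈ -1.18
i=2: S_2 = -0.97 * 1.22^2 ≈ -1.44
i=3: S_3 = -0.97 * 1.22^3 ≈ -1.76
The first 4 terms are: [-0.97, -1.18, -1.44, -1.76]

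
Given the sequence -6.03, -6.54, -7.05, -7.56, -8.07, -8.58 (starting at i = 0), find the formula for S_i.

Check differences: -6.54 - -6.03 = -0.51
-7.05 - -6.54 = -0.51
Common difference d = -0.51.
First term a = -6.03.
Formula: S_i = -6.03 - 0.51*i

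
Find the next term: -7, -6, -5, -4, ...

Differences: -6 - -7 = 1
This is an arithmetic sequence with common difference d = 1.
Next term = -4 + 1 = -3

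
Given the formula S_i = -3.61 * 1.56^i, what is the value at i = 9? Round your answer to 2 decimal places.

S_9 = -3.61 * 1.56^9 ≈ -3.61 * 54.7169 ≈ -197.53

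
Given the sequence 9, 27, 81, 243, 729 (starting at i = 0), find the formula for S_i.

Check ratios: 27 / 9 = 3.0
Common ratio r = 3.
First term a = 9.
Formula: S_i = 9 * 3^i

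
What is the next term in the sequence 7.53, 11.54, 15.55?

Differences: 11.54 - 7.53 = 4.01
This is an arithmetic sequence with common difference d = 4.01.
Next term = 15.55 + 4.01 = 19.56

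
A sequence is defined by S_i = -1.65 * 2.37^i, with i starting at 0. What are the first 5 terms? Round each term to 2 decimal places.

This is a geometric sequence.
i=0: S_0 = -1.65 * 2.37^0 = -1.65
i=1: S_1 = -1.65 * 2.37^1 ≈ -3.91
i=2: S_2 = -1.65 * 2.37^2 ≈ -9.27
i=3: S_3 = -1.65 * 2.37^3 ≈ -21.96
i=4: S_4 = -1.65 * 2.37^4 ≈ -52.06
The first 5 terms are: [-1.65, -3.91, -9.27, -21.96, -52.06]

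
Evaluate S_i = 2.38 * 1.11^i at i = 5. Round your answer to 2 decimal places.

S_5 = 2.38 * 1.11^5 ≈ 2.38 * 1.6851 ≈ 4.01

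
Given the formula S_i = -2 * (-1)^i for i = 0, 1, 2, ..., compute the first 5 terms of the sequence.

This is a geometric sequence.
i=0: S_0 = -2 * (-1)^0 = -2
i=1: S_1 = -2 * (-1)^1 = 2
i=2: S_2 = -2 * (-1)^2 = -2
i=3: S_3 = -2 * (-1)^3 = 2
i=4: S_4 = -2 * (-1)^4 = -2
The first 5 terms are: [-2, 2, -2, 2, -2]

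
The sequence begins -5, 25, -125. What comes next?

Ratios: 25 / -5 = -5.0
This is a geometric sequence with common ratio r = -5.
Next term = -125 * -5 = 625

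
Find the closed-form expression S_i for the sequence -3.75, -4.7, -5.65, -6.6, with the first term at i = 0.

Check differences: -4.7 - -3.75 = -0.95
-5.65 - -4.7 = -0.95
Common difference d = -0.95.
First term a = -3.75.
Formula: S_i = -3.75 - 0.95*i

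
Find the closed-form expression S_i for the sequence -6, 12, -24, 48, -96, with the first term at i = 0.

Check ratios: 12 / -6 = -2.0
Common ratio r = -2.
First term a = -6.
Formula: S_i = -6 * (-2)^i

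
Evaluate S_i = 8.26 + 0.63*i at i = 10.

S_10 = 8.26 + 0.63*10 = 8.26 + 6.3 = 14.56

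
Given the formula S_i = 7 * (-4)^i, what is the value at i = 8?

S_8 = 7 * (-4)^8 = 7 * 65536 = 458752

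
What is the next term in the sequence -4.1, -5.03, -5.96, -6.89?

Differences: -5.03 - -4.1 = -0.93
This is an arithmetic sequence with common difference d = -0.93.
Next term = -6.89 + -0.93 = -7.82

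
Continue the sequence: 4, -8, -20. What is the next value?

Differences: -8 - 4 = -12
This is an arithmetic sequence with common difference d = -12.
Next term = -20 + -12 = -32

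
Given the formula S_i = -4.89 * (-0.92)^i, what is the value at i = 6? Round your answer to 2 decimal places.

S_6 = -4.89 * (-0.92)^6 ≈ -4.89 * 0.6064 ≈ -2.97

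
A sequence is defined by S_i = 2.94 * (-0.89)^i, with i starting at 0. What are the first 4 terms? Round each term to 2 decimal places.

This is a geometric sequence.
i=0: S_0 = 2.94 * (-0.89)^0 = 2.94
i=1: S_1 = 2.94 * (-0.89)^1 ≈ -2.62
i=2: S_2 = 2.94 * (-0.89)^2 ≈ 2.33
i=3: S_3 = 2.94 * (-0.89)^3 ≈ -2.07
The first 4 terms are: [2.94, -2.62, 2.33, -2.07]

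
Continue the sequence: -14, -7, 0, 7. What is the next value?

Differences: -7 - -14 = 7
This is an arithmetic sequence with common difference d = 7.
Next term = 7 + 7 = 14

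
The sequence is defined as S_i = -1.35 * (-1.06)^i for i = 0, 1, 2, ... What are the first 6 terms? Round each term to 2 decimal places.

This is a geometric sequence.
i=0: S_0 = -1.35 * (-1.06)^0 = -1.35
i=1: S_1 = -1.35 * (-1.06)^1 ≈ 1.43
i=2: S_2 = -1.35 * (-1.06)^2 ≈ -1.52
i=3: S_3 = -1.35 * (-1.06)^3 ≈ 1.61
i=4: S_4 = -1.35 * (-1.06)^4 ≈ -1.7
i=5: S_5 = -1.35 * (-1.06)^5 ≈ 1.81
The first 6 terms are: [-1.35, 1.43, -1.52, 1.61, -1.7, 1.81]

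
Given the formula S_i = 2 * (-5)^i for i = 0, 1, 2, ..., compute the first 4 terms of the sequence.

This is a geometric sequence.
i=0: S_0 = 2 * (-5)^0 = 2
i=1: S_1 = 2 * (-5)^1 = -10
i=2: S_2 = 2 * (-5)^2 = 50
i=3: S_3 = 2 * (-5)^3 = -250
The first 4 terms are: [2, -10, 50, -250]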